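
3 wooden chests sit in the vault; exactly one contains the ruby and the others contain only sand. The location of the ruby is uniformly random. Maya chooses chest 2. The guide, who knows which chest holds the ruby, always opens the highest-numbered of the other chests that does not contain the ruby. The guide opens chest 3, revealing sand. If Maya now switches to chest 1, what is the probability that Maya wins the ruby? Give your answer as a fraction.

1/2

Condition on the true location of the ruby.
If it is in either of chests 1 and 2 (prior 1/3 each): chest 3 is the highest-numbered option available, probability 1; weight (1/3)·1 = 1/3 each.
If it is in chest 3 (prior 1/3): the guide opened chest 3, so this case is ruled out; weight (1/3)·0 = 0.
The weights sum to 2/3.
So P(the ruby in chest 1 | the guide opened chest 3) = (1/3) / (2/3) = 1/2.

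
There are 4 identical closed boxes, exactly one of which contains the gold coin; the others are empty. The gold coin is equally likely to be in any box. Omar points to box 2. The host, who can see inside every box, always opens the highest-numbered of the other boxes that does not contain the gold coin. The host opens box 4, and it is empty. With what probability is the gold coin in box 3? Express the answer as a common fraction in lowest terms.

1/3

Apply Bayes' rule, conditioning on where the gold coin actually is.
If it is in any of boxes 1, 2, and 3 (prior 1/4 each): box 4 is the highest-numbered option available, probability 1; weight (1/4)·1 = 1/4 each.
If it is in box 4 (prior 1/4): the host opened box 4, so this case is ruled out; weight (1/4)·0 = 0.
The weights sum to 3/4.
So P(the gold coin in box 3 | the host opened box 4) = (1/4) / (3/4) = 1/3.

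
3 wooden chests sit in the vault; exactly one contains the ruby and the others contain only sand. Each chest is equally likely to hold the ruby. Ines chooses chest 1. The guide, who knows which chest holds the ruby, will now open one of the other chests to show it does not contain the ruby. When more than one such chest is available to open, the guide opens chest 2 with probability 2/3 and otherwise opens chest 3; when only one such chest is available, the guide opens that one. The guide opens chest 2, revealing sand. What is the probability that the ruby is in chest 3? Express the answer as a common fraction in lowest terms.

Apply Bayes' rule, conditioning on where the ruby actually is.
If it is in chest 1 (prior 1/3): chest 2 is available, opened with probability 2/3; weight (1/3)·(2/3) = 2/9.
If it is in chest 2 (prior 1/3): the guide opened chest 2, so this case is ruled out; weight (1/3)·0 = 0.
If it is in chest 3 (prior 1/3): only chest 2 is available, probability 1; weight (1/3)·1 = 1/3.
The weights sum to 5/9.
So P(the ruby in chest 3 | the guide opened chest 2) = (1/3) / (5/9) = 3/5.

3/5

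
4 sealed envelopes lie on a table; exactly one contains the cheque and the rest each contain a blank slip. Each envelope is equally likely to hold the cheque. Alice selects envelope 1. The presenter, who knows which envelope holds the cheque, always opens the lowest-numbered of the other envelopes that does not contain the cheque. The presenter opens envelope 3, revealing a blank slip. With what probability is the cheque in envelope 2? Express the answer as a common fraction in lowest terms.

Condition on the true location of the cheque.
If it is in either of envelopes 1 and 4 (prior 1/4 each): the presenter would have opened envelope 2 instead, probability 0; weight (1/4)·0 = 0 each.
If it is in envelope 2 (prior 1/4): envelope 3 is the lowest-numbered option available, probability 1; weight (1/4)·1 = 1/4.
If it is in envelope 3 (prior 1/4): the presenter opened envelope 3, so this case is ruled out; weight (1/4)·0 = 0.
The weights sum to 1/4.
So P(the cheque in envelope 2 | the presenter opened envelope 3) = (1/4) / (1/4) = 1.

1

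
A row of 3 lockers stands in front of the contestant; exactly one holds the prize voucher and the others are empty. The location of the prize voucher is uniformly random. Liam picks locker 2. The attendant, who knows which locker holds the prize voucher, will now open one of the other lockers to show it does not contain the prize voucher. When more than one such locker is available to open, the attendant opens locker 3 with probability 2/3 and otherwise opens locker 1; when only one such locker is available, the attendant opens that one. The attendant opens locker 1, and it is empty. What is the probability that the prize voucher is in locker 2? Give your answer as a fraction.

Condition on the true location of the prize voucher.
If it is in locker 1 (prior 1/3): the attendant opened locker 1, so this case is ruled out; weight (1/3)·0 = 0.
If it is in locker 2 (prior 1/3): locker 3 is available but not opened, probability 1/3; weight (1/3)·(1/3) = 1/9.
If it is in locker 3 (prior 1/3): only locker 1 is available, probability 1; weight (1/3)·1 = 1/3.
The weights sum to 4/9.
So P(the prize voucher in locker 2 | the attendant opened locker 1) = (1/9) / (4/9) = 1/4.

1/4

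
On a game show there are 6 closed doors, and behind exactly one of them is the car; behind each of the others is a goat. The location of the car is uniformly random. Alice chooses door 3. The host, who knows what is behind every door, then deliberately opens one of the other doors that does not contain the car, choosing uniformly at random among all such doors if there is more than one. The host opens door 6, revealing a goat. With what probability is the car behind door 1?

Consider each possible location of the car in turn.
If it is behind any of doors 1, 2, 4, and 5 (prior 1/6 each): the host has 4 equally likely choices, so probability 1/4; weight (1/6)·(1/4) = 1/24 each.
If it is behind door 3 (prior 1/6): the host has 5 equally likely choices, so probability 1/5; weight (1/6)·(1/5) = 1/30.
If it is behind door 6 (prior 1/6): the host opened door 6, so this case is ruled out; weight (1/6)·0 = 0.
The weights sum to 1/5.
So P(the car behind door 1 | the host opened door 6) = (1/24) / (1/5) = 5/24.

5/24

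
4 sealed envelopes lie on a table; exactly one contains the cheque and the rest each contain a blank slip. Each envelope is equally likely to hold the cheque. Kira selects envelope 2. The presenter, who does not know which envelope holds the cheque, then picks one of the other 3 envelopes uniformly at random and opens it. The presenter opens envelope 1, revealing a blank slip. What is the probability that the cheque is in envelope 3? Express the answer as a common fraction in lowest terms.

1/3

Condition on the true location of the cheque.
If it is in envelope 1 (prior 1/4): the presenter opened envelope 1, so this case is ruled out; weight (1/4)·0 = 0.
If it is in any of envelopes 2, 3, and 4 (prior 1/4 each): the presenter picks envelope 1 with probability 1/3 regardless, and it is not the prize; weight (1/4)·(1/3) = 1/12 each.
The weights sum to 1/4.
So P(the cheque in envelope 3 | the presenter opened envelope 1) = (1/12) / (1/4) = 1/3.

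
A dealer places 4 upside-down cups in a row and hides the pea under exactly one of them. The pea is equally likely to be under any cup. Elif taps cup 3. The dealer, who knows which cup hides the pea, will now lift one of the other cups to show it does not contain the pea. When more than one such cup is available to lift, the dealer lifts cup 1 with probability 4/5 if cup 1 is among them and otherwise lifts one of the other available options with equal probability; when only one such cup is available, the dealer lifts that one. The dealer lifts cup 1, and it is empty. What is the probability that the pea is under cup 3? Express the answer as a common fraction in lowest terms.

Apply Bayes' rule, conditioning on where the pea actually is.
If it is under cup 1 (prior 1/4): the dealer opened cup 1, so this case is ruled out; weight (1/4)·0 = 0.
If it is under any of cups 2, 3, and 4 (prior 1/4 each): cup 1 is available, opened with probability 4/5; weight (1/4)·(4/5) = 1/5 each.
The weights sum to 3/5.
So P(the pea under cup 3 | the dealer opened cup 1) = (1/5) / (3/5) = 1/3.

1/3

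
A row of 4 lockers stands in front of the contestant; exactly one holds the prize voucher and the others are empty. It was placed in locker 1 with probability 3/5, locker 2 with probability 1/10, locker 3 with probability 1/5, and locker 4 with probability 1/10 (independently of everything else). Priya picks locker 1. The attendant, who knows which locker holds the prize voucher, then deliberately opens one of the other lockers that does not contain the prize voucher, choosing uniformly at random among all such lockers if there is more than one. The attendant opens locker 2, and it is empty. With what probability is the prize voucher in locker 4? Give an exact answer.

Consider each possible location of the prize voucher in turn.
If it is in locker 1 (prior 3/5): the attendant has 3 equally likely choices, so probability 1/3; weight (3/5)·(1/3) = 1/5.
If it is in locker 2 (prior 1/10): the attendant opened locker 2, so this case is ruled out; weight (1/10)·0 = 0.
If it is in locker 3 (prior 1/5): the attendant has 2 equally likely choices, so probability 1/2; weight (1/5)·(1/2) = 1/10.
If it is in locker 4 (prior 1/10): the attendant has 2 equally likely choices, so probability 1/2; weight (1/10)·(1/2) = 1/20.
The weights sum to 7/20.
So P(the prize voucher in locker 4 | the attendant opened locker 2) = (1/20) / (7/20) = 1/7.

1/7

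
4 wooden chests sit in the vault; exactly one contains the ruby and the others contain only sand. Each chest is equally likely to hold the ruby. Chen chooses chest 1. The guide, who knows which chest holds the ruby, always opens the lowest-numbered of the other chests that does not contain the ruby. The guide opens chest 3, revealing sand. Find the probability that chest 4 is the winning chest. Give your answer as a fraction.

Consider each possible location of the ruby in turn.
If it is in either of chests 1 and 4 (prior 1/4 each): the guide would have opened chest 2 instead, probability 0; weight (1/4)·0 = 0 each.
If it is in chest 2 (prior 1/4): chest 3 is the lowest-numbered option available, probability 1; weight (1/4)·1 = 1/4.
If it is in chest 3 (prior 1/4): the guide opened chest 3, so this case is ruled out; weight (1/4)·0 = 0.
The weights sum to 1/4.
So P(the ruby in chest 4 | the guide opened chest 3) = 0 / (1/4) = 0.

0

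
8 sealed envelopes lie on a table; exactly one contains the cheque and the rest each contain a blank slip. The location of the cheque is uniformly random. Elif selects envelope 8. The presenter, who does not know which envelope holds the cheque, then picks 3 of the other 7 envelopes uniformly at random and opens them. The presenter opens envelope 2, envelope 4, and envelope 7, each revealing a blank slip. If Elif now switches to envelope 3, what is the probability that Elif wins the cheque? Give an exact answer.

1/5

Because the presenter chose which envelopes to open without knowing where the cheque is, the choice is independent of the prize location. Learning that none of the 3 opened envelopes holds the cheque simply rules out those 3 locations and leaves the remaining 5 envelopes still equally likely by symmetry.
So P(the cheque in envelope 3) = 1/5.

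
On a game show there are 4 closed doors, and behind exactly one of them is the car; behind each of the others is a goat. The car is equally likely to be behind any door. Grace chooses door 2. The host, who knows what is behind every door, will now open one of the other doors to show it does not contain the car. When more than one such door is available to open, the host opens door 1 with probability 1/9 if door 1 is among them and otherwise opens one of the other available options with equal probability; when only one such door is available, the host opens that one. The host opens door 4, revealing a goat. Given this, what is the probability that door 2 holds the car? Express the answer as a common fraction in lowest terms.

Condition on the true location of the car.
If it is behind door 1 (prior 1/4): door 1 holds the prize so is unavailable; the host chooses uniformly among the 2 others, probability 1/2; weight (1/4)·(1/2) = 1/8.
If it is behind door 2 (prior 1/4): door 1 is available but not opened; door 4 gets probability (1 − 1/9)/2 = 4/9; weight (1/4)·(4/9) = 1/9.
If it is behind door 3 (prior 1/4): door 1 is available but not opened, probability 8/9; weight (1/4)·(8/9) = 2/9.
If it is behind door 4 (prior 1/4): the host opened door 4, so this case is ruled out; weight (1/4)·0 = 0.
The weights sum to 11/24.
So P(the car behind door 2 | the host opened door 4) = (1/9) / (11/24) = 8/33.

8/33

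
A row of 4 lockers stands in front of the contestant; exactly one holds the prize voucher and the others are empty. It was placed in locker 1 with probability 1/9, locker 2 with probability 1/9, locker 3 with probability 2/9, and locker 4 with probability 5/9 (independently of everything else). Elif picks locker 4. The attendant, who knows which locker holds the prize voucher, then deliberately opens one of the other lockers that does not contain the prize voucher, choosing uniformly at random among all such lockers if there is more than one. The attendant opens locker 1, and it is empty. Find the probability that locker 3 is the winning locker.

6/19

Condition on the true location of the prize voucher.
If it is in locker 1 (prior 1/9): the attendant opened locker 1, so this case is ruled out; weight (1/9)·0 = 0.
If it is in locker 2 (prior 1/9): the attendant has 2 equally likely choices, so probability 1/2; weight (1/9)·(1/2) = 1/18.
If it is in locker 3 (prior 2/9): the attendant has 2 equally likely choices, so probability 1/2; weight (2/9)·(1/2) = 1/9.
If it is in locker 4 (prior 5/9): the attendant has 3 equally likely choices, so probability 1/3; weight (5/9)·(1/3) = 5/27.
The weights sum to 19/54.
So P(the prize voucher in locker 3 | the attendant opened locker 1) = (1/9) / (19/54) = 6/19.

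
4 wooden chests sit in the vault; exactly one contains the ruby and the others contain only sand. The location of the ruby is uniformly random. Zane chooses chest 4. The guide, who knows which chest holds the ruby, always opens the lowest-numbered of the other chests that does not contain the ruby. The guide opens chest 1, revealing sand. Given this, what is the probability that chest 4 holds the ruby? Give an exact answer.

1/3

Condition on the true location of the ruby.
If it is in chest 1 (prior 1/4): the guide opened chest 1, so this case is ruled out; weight (1/4)·0 = 0.
If it is in any of chests 2, 3, and 4 (prior 1/4 each): chest 1 is the lowest-numbered option available, probability 1; weight (1/4)·1 = 1/4 each.
The weights sum to 3/4.
So P(the ruby in chest 4 | the guide opened chest 1) = (1/4) / (3/4) = 1/3.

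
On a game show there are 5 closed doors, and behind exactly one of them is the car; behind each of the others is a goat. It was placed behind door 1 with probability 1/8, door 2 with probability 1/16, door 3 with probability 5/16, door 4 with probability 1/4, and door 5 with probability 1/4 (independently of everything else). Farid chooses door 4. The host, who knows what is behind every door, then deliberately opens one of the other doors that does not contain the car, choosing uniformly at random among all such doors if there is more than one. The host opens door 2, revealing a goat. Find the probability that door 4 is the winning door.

Consider each possible location of the car in turn.
If it is behind door 1 (prior 1/8): the host has 3 equally likely choices, so probability 1/3; weight (1/8)·(1/3) = 1/24.
If it is behind door 2 (prior 1/16): the host opened door 2, so this case is ruled out; weight (1/16)·0 = 0.
If it is behind door 3 (prior 5/16): the host has 3 equally likely choices, so probability 1/3; weight (5/16)·(1/3) = 5/48.
If it is behind door 4 (prior 1/4): the host has 4 equally likely choices, so probability 1/4; weight (1/4)·(1/4) = 1/16.
If it is behind door 5 (prior 1/4): the host has 3 equally likely choices, so probability 1/3; weight (1/4)·(1/3) = 1/12.
The weights sum to 7/24.
So P(the car behind door 4 | the host opened door 2) = (1/16) / (7/24) = 3/14.

3/14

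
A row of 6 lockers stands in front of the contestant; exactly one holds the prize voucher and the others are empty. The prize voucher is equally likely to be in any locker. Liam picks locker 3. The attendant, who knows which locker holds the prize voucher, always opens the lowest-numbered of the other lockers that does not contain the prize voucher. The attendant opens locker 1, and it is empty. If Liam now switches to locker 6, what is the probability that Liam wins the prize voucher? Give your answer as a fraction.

1/5

Apply Bayes' rule, conditioning on where the prize voucher actually is.
If it is in locker 1 (prior 1/6): the attendant opened locker 1, so this case is ruled out; weight (1/6)·0 = 0.
If it is in any of lockers 2, 3, 4, 5, and 6 (prior 1/6 each): locker 1 is the lowest-numbered option available, probability 1; weight (1/6)·1 = 1/6 each.
The weights sum to 5/6.
So P(the prize voucher in locker 6 | the attendant opened locker 1) = (1/6) / (5/6) = 1/5.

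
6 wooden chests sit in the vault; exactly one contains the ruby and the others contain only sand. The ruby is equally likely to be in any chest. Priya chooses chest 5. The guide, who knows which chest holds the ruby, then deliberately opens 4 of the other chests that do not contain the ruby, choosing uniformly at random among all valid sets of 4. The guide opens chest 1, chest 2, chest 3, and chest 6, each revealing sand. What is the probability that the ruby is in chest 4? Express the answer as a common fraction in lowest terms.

5/6

Consider each possible location of the ruby in turn.
If it is in any of chests 1, 2, 3, and 6 (prior 1/6 each): that chest was opened and seen not to hold the prize — ruled out; weight (1/6)·0 = 0 each.
If it is in chest 4 (prior 1/6): the guide has no choice, probability 1; weight (1/6)·1 = 1/6.
If it is in chest 5 (prior 1/6): the guide has 5 equally likely choices, so probability 1/5; weight (1/6)·(1/5) = 1/30.
The weights sum to 1/5.
So P(the ruby in chest 4 | the guide opened chest 1, chest 2, chest 3, and chest 6) = (1/6) / (1/5) = 5/6.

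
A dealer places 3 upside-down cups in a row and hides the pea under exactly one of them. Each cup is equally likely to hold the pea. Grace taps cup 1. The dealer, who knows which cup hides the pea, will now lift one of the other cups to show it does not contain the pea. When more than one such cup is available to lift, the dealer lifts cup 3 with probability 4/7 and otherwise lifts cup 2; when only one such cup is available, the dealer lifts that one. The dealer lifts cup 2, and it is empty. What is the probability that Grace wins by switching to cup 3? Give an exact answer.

Consider each possible location of the pea in turn.
If it is under cup 1 (prior 1/3): cup 3 is available but not opened, probability 3/7; weight (1/3)·(3/7) = 1/7.
If it is under cup 2 (prior 1/3): the dealer opened cup 2, so this case is ruled out; weight (1/3)·0 = 0.
If it is under cup 3 (prior 1/3): only cup 2 is available, probability 1; weight (1/3)·1 = 1/3.
The weights sum to 10/21.
So P(the pea under cup 3 | the dealer opened cup 2) = (1/3) / (10/21) = 7/10.

7/10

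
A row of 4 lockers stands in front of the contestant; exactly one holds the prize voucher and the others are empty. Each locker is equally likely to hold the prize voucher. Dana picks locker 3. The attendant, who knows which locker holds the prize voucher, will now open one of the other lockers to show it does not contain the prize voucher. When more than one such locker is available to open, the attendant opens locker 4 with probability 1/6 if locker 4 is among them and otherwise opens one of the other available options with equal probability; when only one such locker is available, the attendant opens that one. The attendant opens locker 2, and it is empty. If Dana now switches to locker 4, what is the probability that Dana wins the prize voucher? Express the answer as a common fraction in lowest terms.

Condition on the true location of the prize voucher.
If it is in locker 1 (prior 1/4): locker 4 is available but not opened, probability 5/6; weight (1/4)·(5/6) = 5/24.
If it is in locker 2 (prior 1/4): the attendant opened locker 2, so this case is ruled out; weight (1/4)·0 = 0.
If it is in locker 3 (prior 1/4): locker 4 is available but not opened; locker 2 gets probability (1 − 1/6)/2 = 5/12; weight (1/4)·(5/12) = 5/48.
If it is in locker 4 (prior 1/4): locker 4 holds the prize so is unavailable; the attendant chooses uniformly among the 2 others, probability 1/2; weight (1/4)·(1/2) = 1/8.
The weights sum to 7/16.
So P(the prize voucher in locker 4 | the attendant opened locker 2) = (1/8) / (7/16) = 2/7.

2/7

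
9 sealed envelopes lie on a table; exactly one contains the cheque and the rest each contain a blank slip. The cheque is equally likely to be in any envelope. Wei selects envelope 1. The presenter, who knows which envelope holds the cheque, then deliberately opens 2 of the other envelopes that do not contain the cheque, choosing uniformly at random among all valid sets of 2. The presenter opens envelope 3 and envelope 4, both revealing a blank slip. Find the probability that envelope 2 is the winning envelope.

4/27

Apply Bayes' rule, conditioning on where the cheque actually is.
If it is in envelope 1 (prior 1/9): the presenter has 28 equally likely choices, so probability 1/28; weight (1/9)·(1/28) = 1/252.
If it is in any of envelopes 2, 5, 6, 7, 8, and 9 (prior 1/9 each): the presenter has 21 equally likely choices, so probability 1/21; weight (1/9)·(1/21) = 1/189 each.
If it is in either of envelopes 3 and 4 (prior 1/9 each): that envelope was opened and seen not to hold the prize — ruled out; weight (1/9)·0 = 0 each.
The weights sum to 1/28.
So P(the cheque in envelope 2 | the presenter opened envelope 3 and envelope 4) = (1/189) / (1/28) = 4/27.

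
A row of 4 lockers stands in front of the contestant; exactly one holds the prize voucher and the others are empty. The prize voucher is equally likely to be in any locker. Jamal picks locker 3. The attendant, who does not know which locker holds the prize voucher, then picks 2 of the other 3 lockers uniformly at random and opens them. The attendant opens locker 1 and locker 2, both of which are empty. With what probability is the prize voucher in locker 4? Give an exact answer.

1/2

Apply Bayes' rule, conditioning on where the prize voucher actually is.
If it is in either of lockers 1 and 2 (prior 1/4 each): that locker was opened and seen not to hold the prize — ruled out; weight (1/4)·0 = 0 each.
If it is in either of lockers 3 and 4 (prior 1/4 each): the attendant picks exactly this set with probability 1/3 regardless, and none is the prize; weight (1/4)·(1/3) = 1/12 each.
The weights sum to 1/6.
So P(the prize voucher in locker 4 | the attendant opened locker 1 and locker 2) = (1/12) / (1/6) = 1/2.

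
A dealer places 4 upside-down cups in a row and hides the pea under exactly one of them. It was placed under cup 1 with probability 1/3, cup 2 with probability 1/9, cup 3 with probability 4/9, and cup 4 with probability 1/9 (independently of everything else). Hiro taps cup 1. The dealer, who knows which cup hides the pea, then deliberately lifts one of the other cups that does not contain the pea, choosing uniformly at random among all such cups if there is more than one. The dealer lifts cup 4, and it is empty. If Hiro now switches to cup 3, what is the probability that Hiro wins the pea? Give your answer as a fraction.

Consider each possible location of the pea in turn.
If it is under cup 1 (prior 1/3): the dealer has 3 equally likely choices, so probability 1/3; weight (1/3)·(1/3) = 1/9.
If it is under cup 2 (prior 1/9): the dealer has 2 equally likely choices, so probability 1/2; weight (1/9)·(1/2) = 1/18.
If it is under cup 3 (prior 4/9): the dealer has 2 equally likely choices, so probability 1/2; weight (4/9)·(1/2) = 2/9.
If it is under cup 4 (prior 1/9): the dealer opened cup 4, so this case is ruled out; weight (1/9)·0 = 0.
The weights sum to 7/18.
So P(the pea under cup 3 | the dealer opened cup 4) = (2/9) / (7/18) = 4/7.

4/7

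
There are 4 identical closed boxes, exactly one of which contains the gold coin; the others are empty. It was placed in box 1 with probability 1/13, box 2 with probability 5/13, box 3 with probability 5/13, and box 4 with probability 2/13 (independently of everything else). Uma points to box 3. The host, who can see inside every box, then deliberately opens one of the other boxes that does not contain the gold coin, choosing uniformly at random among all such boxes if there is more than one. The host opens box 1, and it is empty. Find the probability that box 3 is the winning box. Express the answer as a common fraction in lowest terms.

Consider each possible location of the gold coin in turn.
If it is in box 1 (prior 1/13): the host opened box 1, so this case is ruled out; weight (1/13)·0 = 0.
If it is in box 2 (prior 5/13): the host has 2 equally likely choices, so probability 1/2; weight (5/13)·(1/2) = 5/26.
If it is in box 3 (prior 5/13): the host has 3 equally likely choices, so probability 1/3; weight (5/13)·(1/3) = 5/39.
If it is in box 4 (prior 2/13): the host has 2 equally likely choices, so probability 1/2; weight (2/13)·(1/2) = 1/13.
The weights sum to 31/78.
So P(the gold coin in box 3 | the host opened box 1) = (5/39) / (31/78) = 10/31.

10/31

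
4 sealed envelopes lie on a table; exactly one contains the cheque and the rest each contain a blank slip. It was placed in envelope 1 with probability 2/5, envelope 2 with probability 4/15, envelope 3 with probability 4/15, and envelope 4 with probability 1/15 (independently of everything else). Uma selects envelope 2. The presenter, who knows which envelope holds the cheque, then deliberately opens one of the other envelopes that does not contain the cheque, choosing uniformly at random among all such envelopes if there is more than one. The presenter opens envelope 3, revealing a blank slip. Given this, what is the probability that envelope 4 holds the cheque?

3/29

Condition on the true location of the cheque.
If it is in envelope 1 (prior 2/5): the presenter has 2 equally likely choices, so probability 1/2; weight (2/5)·(1/2) = 1/5.
If it is in envelope 2 (prior 4/15): the presenter has 3 equally likely choices, so probability 1/3; weight (4/15)·(1/3) = 4/45.
If it is in envelope 3 (prior 4/15): the presenter opened envelope 3, so this case is ruled out; weight (4/15)·0 = 0.
If it is in envelope 4 (prior 1/15): the presenter has 2 equally likely choices, so probability 1/2; weight (1/15)·(1/2) = 1/30.
The weights sum to 29/90.
So P(the cheque in envelope 4 | the presenter opened envelope 3) = (1/30) / (29/90) = 3/29.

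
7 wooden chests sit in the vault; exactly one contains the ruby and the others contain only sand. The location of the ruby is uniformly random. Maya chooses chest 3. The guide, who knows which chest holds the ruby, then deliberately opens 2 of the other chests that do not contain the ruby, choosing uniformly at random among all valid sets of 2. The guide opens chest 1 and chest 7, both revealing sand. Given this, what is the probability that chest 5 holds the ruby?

Condition on the true location of the ruby.
If it is in either of chests 1 and 7 (prior 1/7 each): that chest was opened and seen not to hold the prize — ruled out; weight (1/7)·0 = 0 each.
If it is in any of chests 2, 4, 5, and 6 (prior 1/7 each): the guide has 10 equally likely choices, so probability 1/10; weight (1/7)·(1/10) = 1/70 each.
If it is in chest 3 (prior 1/7): the guide has 15 equally likely choices, so probability 1/15; weight (1/7)·(1/15) = 1/105.
The weights sum to 1/15.
So P(the ruby in chest 5 | the guide opened chest 1 and chest 7) = (1/70) / (1/15) = 3/14.

3/14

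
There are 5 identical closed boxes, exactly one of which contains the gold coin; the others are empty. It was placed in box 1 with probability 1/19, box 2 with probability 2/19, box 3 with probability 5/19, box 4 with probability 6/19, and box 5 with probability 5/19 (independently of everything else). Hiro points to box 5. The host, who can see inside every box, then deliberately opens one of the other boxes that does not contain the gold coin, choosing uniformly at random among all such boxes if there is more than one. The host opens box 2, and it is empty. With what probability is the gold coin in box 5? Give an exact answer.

5/21

Consider each possible location of the gold coin in turn.
If it is in box 1 (prior 1/19): the host has 3 equally likely choices, so probability 1/3; weight (1/19)·(1/3) = 1/57.
If it is in box 2 (prior 2/19): the host opened box 2, so this case is ruled out; weight (2/19)·0 = 0.
If it is in box 3 (prior 5/19): the host has 3 equally likely choices, so probability 1/3; weight (5/19)·(1/3) = 5/57.
If it is in box 4 (prior 6/19): the host has 3 equally likely choices, so probability 1/3; weight (6/19)·(1/3) = 2/19.
If it is in box 5 (prior 5/19): the host has 4 equally likely choices, so probability 1/4; weight (5/19)·(1/4) = 5/76.
The weights sum to 21/76.
So P(the gold coin in box 5 | the host opened box 2) = (5/76) / (21/76) = 5/21.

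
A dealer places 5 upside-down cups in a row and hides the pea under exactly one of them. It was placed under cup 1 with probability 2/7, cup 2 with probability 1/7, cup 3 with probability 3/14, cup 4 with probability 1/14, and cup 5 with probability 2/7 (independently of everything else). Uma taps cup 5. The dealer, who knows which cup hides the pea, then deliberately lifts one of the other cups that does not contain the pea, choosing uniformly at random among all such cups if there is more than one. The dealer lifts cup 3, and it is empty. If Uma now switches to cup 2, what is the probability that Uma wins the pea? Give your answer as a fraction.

Condition on the true location of the pea.
If it is under cup 1 (prior 2/7): the dealer has 3 equally likely choices, so probability 1/3; weight (2/7)·(1/3) = 2/21.
If it is under cup 2 (prior 1/7): the dealer has 3 equally likely choices, so probability 1/3; weight (1/7)·(1/3) = 1/21.
If it is under cup 3 (prior 3/14): the dealer opened cup 3, so this case is ruled out; weight (3/14)·0 = 0.
If it is under cup 4 (prior 1/14): the dealer has 3 equally likely choices, so probability 1/3; weight (1/14)·(1/3) = 1/42.
If it is under cup 5 (prior 2/7): the dealer has 4 equally likely choices, so probability 1/4; weight (2/7)·(1/4) = 1/14.
The weights sum to 5/21.
So P(the pea under cup 2 | the dealer opened cup 3) = (1/21) / (5/21) = 1/5.

1/5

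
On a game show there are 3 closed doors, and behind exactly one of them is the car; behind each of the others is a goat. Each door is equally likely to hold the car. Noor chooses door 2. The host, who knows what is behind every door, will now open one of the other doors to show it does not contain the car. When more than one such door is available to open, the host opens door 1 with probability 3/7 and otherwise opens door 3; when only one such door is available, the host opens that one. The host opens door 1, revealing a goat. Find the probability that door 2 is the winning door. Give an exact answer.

Apply Bayes' rule, conditioning on where the car actually is.
If it is behind door 1 (prior 1/3): the host opened door 1, so this case is ruled out; weight (1/3)·0 = 0.
If it is behind door 2 (prior 1/3): door 1 is available, opened with probability 3/7; weight (1/3)·(3/7) = 1/7.
If it is behind door 3 (prior 1/3): only door 1 is available, probability 1; weight (1/3)·1 = 1/3.
The weights sum to 10/21.
So P(the car behind door 2 | the host opened door 1) = (1/7) / (10/21) = 3/10.

3/10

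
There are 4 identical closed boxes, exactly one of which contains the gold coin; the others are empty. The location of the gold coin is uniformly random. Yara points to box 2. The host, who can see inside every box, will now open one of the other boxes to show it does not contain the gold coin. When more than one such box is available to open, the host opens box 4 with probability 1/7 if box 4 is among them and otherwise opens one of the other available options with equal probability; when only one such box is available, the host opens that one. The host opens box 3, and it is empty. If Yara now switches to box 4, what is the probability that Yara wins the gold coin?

Apply Bayes' rule, conditioning on where the gold coin actually is.
If it is in box 1 (prior 1/4): box 4 is available but not opened, probability 6/7; weight (1/4)·(6/7) = 3/14.
If it is in box 2 (prior 1/4): box 4 is available but not opened; box 3 gets probability (1 − 1/7)/2 = 3/7; weight (1/4)·(3/7) = 3/28.
If it is in box 3 (prior 1/4): the host opened box 3, so this case is ruled out; weight (1/4)·0 = 0.
If it is in box 4 (prior 1/4): box 4 holds the prize so is unavailable; the host chooses uniformly among the 2 others, probability 1/2; weight (1/4)·(1/2) = 1/8.
The weights sum to 25/56.
So P(the gold coin in box 4 | the host opened box 3) = (1/8) / (25/56) = 7/25.

7/25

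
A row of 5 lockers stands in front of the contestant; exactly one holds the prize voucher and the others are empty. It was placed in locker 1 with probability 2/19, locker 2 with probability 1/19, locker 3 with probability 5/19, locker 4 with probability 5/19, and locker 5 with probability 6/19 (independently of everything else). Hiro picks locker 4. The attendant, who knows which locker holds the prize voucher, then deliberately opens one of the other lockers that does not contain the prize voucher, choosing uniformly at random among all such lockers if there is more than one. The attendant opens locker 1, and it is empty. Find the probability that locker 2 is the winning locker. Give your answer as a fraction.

4/63

Consider each possible location of the prize voucher in turn.
If it is in locker 1 (prior 2/19): the attendant opened locker 1, so this case is ruled out; weight (2/19)·0 = 0.
If it is in locker 2 (prior 1/19): the attendant has 3 equally likely choices, so probability 1/3; weight (1/19)·(1/3) = 1/57.
If it is in locker 3 (prior 5/19): the attendant has 3 equally likely choices, so probability 1/3; weight (5/19)·(1/3) = 5/57.
If it is in locker 4 (prior 5/19): the attendant has 4 equally likely choices, so probability 1/4; weight (5/19)·(1/4) = 5/76.
If it is in locker 5 (prior 6/19): the attendant has 3 equally likely choices, so probability 1/3; weight (6/19)·(1/3) = 2/19.
The weights sum to 21/76.
So P(the prize voucher in locker 2 | the attendant opened locker 1) = (1/57) / (21/76) = 4/63.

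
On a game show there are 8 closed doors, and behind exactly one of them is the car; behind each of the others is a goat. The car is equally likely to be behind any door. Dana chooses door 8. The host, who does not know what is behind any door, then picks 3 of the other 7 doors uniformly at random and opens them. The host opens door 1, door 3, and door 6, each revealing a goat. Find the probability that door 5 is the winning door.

Because the host chose which doors to open without knowing where the car is, the choice is independent of the prize location. Learning that none of the 3 opened doors holds the car simply rules out those 3 locations and leaves the remaining 5 doors still equally likely by symmetry.
So P(the car behind door 5) = 1/5.

1/5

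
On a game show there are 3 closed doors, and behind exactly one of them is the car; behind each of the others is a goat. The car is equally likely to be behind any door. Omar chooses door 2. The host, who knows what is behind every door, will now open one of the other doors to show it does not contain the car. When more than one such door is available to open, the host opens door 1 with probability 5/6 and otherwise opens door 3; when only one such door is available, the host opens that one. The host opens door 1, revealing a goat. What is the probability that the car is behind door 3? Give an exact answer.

Apply Bayes' rule, conditioning on where the car actually is.
If it is behind door 1 (prior 1/3): the host opened door 1, so this case is ruled out; weight (1/3)·0 = 0.
If it is behind door 2 (prior 1/3): door 1 is available, opened with probability 5/6; weight (1/3)·(5/6) = 5/18.
If it is behind door 3 (prior 1/3): only door 1 is available, probability 1; weight (1/3)·1 = 1/3.
The weights sum to 11/18.
So P(the car behind door 3 | the host opened door 1) = (1/3) / (11/18) = 6/11.

6/11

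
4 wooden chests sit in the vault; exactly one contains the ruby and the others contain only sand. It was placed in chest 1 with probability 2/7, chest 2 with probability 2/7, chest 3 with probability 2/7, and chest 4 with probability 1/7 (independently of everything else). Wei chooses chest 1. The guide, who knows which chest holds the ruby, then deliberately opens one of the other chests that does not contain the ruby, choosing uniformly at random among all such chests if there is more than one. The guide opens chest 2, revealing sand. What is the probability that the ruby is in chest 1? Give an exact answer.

4/13

Apply Bayes' rule, conditioning on where the ruby actually is.
If it is in chest 1 (prior 2/7): the guide has 3 equally likely choices, so probability 1/3; weight (2/7)·(1/3) = 2/21.
If it is in chest 2 (prior 2/7): the guide opened chest 2, so this case is ruled out; weight (2/7)·0 = 0.
If it is in chest 3 (prior 2/7): the guide has 2 equally likely choices, so probability 1/2; weight (2/7)·(1/2) = 1/7.
If it is in chest 4 (prior 1/7): the guide has 2 equally likely choices, so probability 1/2; weight (1/7)·(1/2) = 1/14.
The weights sum to 13/42.
So P(the ruby in chest 1 | the guide opened chest 2) = (2/21) / (13/42) = 4/13.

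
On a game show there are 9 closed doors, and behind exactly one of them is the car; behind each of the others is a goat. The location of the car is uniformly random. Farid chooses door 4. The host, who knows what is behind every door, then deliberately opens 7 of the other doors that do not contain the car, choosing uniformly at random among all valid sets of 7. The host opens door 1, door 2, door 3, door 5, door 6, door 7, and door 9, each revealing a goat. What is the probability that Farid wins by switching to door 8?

8/9

Consider each possible location of the car in turn.
If it is behind any of doors 1, 2, 3, 5, 6, 7, and 9 (prior 1/9 each): that door was opened and seen not to hold the prize — ruled out; weight (1/9)·0 = 0 each.
If it is behind door 4 (prior 1/9): the host has 8 equally likely choices, so probability 1/8; weight (1/9)·(1/8) = 1/72.
If it is behind door 8 (prior 1/9): the host has no choice, probability 1; weight (1/9)·1 = 1/9.
The weights sum to 1/8.
So P(the car behind door 8 | the host opened door 1, door 2, door 3, door 5, door 6, door 7, and door 9) = (1/9) / (1/8) = 8/9.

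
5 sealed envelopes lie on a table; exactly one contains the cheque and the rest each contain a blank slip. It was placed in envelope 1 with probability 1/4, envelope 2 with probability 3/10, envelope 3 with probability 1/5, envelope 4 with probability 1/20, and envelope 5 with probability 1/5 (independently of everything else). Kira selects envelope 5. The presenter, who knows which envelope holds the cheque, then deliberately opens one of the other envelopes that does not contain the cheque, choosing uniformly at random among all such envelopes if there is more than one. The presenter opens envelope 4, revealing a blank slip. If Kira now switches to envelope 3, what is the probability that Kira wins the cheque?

2/9

Consider each possible location of the cheque in turn.
If it is in envelope 1 (prior 1/4): the presenter has 3 equally likely choices, so probability 1/3; weight (1/4)·(1/3) = 1/12.
If it is in envelope 2 (prior 3/10): the presenter has 3 equally likely choices, so probability 1/3; weight (3/10)·(1/3) = 1/10.
If it is in envelope 3 (prior 1/5): the presenter has 3 equally likely choices, so probability 1/3; weight (1/5)·(1/3) = 1/15.
If it is in envelope 4 (prior 1/20): the presenter opened envelope 4, so this case is ruled out; weight (1/20)·0 = 0.
If it is in envelope 5 (prior 1/5): the presenter has 4 equally likely choices, so probability 1/4; weight (1/5)·(1/4) = 1/20.
The weights sum to 3/10.
So P(the cheque in envelope 3 | the presenter opened envelope 4) = (1/15) / (3/10) = 2/9.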